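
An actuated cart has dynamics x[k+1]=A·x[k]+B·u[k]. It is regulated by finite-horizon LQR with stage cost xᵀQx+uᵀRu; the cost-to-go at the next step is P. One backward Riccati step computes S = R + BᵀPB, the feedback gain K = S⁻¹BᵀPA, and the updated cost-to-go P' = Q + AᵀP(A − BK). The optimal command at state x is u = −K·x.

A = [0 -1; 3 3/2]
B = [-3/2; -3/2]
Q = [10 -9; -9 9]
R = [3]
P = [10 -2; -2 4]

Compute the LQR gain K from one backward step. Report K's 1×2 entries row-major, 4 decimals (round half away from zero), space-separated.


BᵀP = [-12.0000 -3.0000]
S = R + BᵀPB = [3] + [22.5000] = [25.5000]
BᵀPA = [-9.0000 7.5000]
K = S⁻¹·BᵀPA = [-0.3529 0.2941]
A−BK = [-0.5294 -0.5588; 2.4706 1.9412]
AᵀP(A−BK) = [32.8235 26.6471; 26.6471 22.7941]
P' = Q + AᵀP(A−BK) = [42.8235 17.6471; 17.6471 31.7941]
tr(P') = 74.6176

-0.3529 0.2941


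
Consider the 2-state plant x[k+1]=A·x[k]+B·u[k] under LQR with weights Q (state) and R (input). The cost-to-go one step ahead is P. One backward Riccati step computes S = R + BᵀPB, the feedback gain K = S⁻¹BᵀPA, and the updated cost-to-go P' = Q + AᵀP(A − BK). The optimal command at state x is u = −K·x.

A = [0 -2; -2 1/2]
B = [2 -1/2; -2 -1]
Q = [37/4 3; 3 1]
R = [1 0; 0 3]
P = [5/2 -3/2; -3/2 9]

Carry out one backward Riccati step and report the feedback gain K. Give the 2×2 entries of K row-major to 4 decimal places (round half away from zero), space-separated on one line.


BᵀP = [8.0000 -21.0000; 0.2500 -8.2500]
S = R + BᵀPB = [1 0; 0 3] + [58.0000 17.0000; 17.0000 8.1250] = [59.0000 17.0000; 17.0000 11.1250]
BᵀPA = [42.0000 -26.5000; 16.5000 -4.6250]
K = S⁻¹·BᵀPA = [0.5083 -0.5885; 0.7064 0.4835]
A−BK = [-0.6635 -0.5813; -0.2770 -0.1934]
AᵀP(A−BK) = [2.9949 1.7378; 1.7378 1.8918]
P' = Q + AᵀP(A−BK) = [12.2449 4.7378; 4.7378 2.8918]
tr(P') = 15.1367

0.5083 -0.5885 0.7064 0.4835


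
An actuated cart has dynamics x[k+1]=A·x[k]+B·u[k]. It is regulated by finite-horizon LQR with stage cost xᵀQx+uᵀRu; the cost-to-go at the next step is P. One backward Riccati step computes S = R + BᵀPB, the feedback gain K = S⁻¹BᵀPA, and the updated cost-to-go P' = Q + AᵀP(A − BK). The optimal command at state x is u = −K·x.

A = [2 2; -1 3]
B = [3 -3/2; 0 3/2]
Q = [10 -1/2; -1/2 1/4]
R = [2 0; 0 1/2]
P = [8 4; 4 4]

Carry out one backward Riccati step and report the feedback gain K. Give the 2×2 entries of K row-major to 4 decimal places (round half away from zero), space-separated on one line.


0.3325 1.5356 -0.6332 1.6464

BᵀP = [24.0000 12.0000; -6.0000 0.0000]
S = R + BᵀPB = [2 0; 0 1/2] + [72.0000 -18.0000; -18.0000 9.0000] = [74.0000 -18.0000; -18.0000 9.5000]
BᵀPA = [36.0000 84.0000; -12.0000 -12.0000]
K = S⁻¹·BᵀPA = [0.3325 1.5356; -0.6332 1.6464]
A−BK = [0.0528 -0.1372; -0.0501 0.5303]
AᵀP(A−BK) = [0.4327 0.4749; 0.4749 6.7652]
P' = Q + AᵀP(A−BK) = [10.4327 -0.0251; -0.0251 7.0152]
tr(P') = 17.4479


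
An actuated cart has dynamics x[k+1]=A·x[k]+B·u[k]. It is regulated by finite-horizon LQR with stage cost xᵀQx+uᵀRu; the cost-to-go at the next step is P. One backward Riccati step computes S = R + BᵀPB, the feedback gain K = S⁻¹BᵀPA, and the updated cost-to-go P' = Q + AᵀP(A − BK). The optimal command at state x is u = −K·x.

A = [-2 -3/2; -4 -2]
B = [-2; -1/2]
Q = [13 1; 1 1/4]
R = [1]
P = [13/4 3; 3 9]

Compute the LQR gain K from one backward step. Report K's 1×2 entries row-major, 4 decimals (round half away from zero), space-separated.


2.6067 1.4831

BᵀP = [-8.0000 -10.5000]
S = R + BᵀPB = [1] + [21.2500] = [22.2500]
BᵀPA = [58.0000 33.0000]
K = S⁻¹·BᵀPA = [2.6067 1.4831]
A−BK = [3.2135 1.4663; -2.6966 -1.2584]
AᵀP(A−BK) = [53.8090 25.7275; 25.7275 12.3687]
P' = Q + AᵀP(A−BK) = [66.8090 26.7275; 26.7275 12.6187]
tr(P') = 79.4277


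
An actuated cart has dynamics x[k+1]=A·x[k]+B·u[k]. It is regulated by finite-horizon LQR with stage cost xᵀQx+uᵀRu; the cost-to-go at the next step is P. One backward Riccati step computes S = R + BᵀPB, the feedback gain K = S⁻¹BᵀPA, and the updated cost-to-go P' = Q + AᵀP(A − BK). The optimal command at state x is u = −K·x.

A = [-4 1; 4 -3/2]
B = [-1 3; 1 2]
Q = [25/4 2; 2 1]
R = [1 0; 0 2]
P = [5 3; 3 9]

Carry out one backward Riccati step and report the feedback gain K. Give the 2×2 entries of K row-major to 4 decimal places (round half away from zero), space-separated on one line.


3.5401 -1.1517 0.0232 -0.1058

BᵀP = [-2.0000 6.0000; 21.0000 27.0000]
S = R + BᵀPB = [1 0; 0 2] + [8.0000 6.0000; 6.0000 117.0000] = [9.0000 6.0000; 6.0000 119.0000]
BᵀPA = [32.0000 -11.0000; 24.0000 -19.5000]
K = S⁻¹·BᵀPA = [3.5401 -1.1517; 0.0232 -0.1058]
A−BK = [-0.5295 0.1657; 0.4135 -0.1367]
AᵀP(A−BK) = [14.1604 -4.6068; -4.6068 1.5184]
P' = Q + AᵀP(A−BK) = [20.4104 -2.6068; -2.6068 2.5184]
tr(P') = 22.9287


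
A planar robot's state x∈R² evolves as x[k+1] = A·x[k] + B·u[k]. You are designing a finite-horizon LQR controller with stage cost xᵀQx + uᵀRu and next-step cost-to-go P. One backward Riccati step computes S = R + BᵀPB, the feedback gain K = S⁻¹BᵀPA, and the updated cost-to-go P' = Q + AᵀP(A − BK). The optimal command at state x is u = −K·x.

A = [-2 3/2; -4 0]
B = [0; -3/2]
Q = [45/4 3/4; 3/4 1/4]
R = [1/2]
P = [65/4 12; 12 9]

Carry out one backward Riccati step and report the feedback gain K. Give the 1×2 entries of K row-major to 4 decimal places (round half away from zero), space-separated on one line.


4.3373 -1.3012

BᵀP = [-18.0000 -13.5000]
S = R + BᵀPB = [1/2] + [20.2500] = [20.7500]
BᵀPA = [90.0000 -27.0000]
K = S⁻¹·BᵀPA = [4.3373 -1.3012]
A−BK = [-2.0000 1.5000; 2.5060 -1.9518]
AᵀP(A−BK) = [10.6386 -3.6416; -3.6416 1.4300]
P' = Q + AᵀP(A−BK) = [21.8886 -2.8916; -2.8916 1.6800]
tr(P') = 23.5685


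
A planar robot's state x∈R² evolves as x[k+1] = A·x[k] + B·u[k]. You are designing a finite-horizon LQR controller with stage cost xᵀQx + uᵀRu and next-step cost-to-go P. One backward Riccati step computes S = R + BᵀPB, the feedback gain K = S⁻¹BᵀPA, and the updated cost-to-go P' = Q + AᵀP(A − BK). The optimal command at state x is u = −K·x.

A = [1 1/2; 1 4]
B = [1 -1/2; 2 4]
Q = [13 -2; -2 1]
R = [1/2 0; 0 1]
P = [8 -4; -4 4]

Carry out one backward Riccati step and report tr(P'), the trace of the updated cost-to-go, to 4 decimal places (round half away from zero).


15.0612

BᵀP = [0.0000 4.0000; -20.0000 18.0000]
S = R + BᵀPB = [1/2 0; 0 1] + [8.0000 16.0000; 16.0000 82.0000] = [8.5000 16.0000; 16.0000 83.0000]
BᵀPA = [4.0000 16.0000; -2.0000 62.0000]
K = S⁻¹·BᵀPA = [0.8098 0.7475; -0.1802 0.6029]
A−BK = [0.1001 0.0539; 0.1012 0.0934]
AᵀP(A−BK) = [0.4004 0.2158; 0.2158 0.6607]
P' = Q + AᵀP(A−BK) = [13.4004 -1.7842; -1.7842 1.6607]
tr(P') = 15.0612


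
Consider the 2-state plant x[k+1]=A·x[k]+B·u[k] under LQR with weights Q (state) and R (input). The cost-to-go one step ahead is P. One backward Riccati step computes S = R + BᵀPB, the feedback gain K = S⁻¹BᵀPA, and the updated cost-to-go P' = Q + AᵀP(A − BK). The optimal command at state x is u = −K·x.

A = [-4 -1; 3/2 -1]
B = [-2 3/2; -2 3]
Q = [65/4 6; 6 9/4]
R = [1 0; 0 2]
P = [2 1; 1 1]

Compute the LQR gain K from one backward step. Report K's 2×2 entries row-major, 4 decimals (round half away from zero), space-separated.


BᵀP = [-6.0000 -4.0000; 6.0000 4.5000]
S = R + BᵀPB = [1 0; 0 2] + [20.0000 -21.0000; -21.0000 22.5000] = [21.0000 -21.0000; -21.0000 24.5000]
BᵀPA = [18.0000 10.0000; -17.2500 -10.5000]
K = S⁻¹·BᵀPA = [1.0714 0.3333; 0.2143 -0.1429]
A−BK = [-2.1786 -0.1190; 3.0000 0.0952]
AᵀP(A−BK) = [6.6607 0.5357; 0.5357 0.1667]
P' = Q + AᵀP(A−BK) = [22.9107 6.5357; 6.5357 2.4167]
tr(P') = 25.3274

1.0714 0.3333 0.2143 -0.1429


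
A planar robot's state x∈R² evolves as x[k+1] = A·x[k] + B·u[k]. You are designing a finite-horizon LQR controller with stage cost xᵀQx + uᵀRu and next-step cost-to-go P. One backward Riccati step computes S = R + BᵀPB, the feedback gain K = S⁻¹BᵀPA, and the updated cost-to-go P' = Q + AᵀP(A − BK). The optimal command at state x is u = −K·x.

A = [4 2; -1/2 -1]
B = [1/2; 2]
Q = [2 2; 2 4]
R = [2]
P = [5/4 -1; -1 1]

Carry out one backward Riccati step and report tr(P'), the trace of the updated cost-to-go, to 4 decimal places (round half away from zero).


BᵀP = [-1.3750 1.5000]
S = R + BᵀPB = [2] + [2.3125] = [4.3125]
BᵀPA = [-6.2500 -4.2500]
K = S⁻¹·BᵀPA = [-1.4493 -0.9855]
A−BK = [4.7246 2.4928; 2.3986 0.9710]
AᵀP(A−BK) = [15.1920 9.3406; 9.3406 5.8116]
P' = Q + AᵀP(A−BK) = [17.1920 11.3406; 11.3406 9.8116]
tr(P') = 27.0036

27.0036


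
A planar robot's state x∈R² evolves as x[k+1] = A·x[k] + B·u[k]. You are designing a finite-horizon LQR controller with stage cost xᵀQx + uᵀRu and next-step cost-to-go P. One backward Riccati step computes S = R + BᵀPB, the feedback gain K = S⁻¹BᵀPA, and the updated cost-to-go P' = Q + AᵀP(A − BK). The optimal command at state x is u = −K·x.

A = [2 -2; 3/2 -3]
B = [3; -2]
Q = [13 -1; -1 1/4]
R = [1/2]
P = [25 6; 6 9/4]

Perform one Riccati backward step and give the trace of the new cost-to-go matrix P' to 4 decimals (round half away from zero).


BᵀP = [63.0000 13.5000]
S = R + BᵀPB = [1/2] + [162.0000] = [162.5000]
BᵀPA = [146.2500 -166.5000]
K = S⁻¹·BᵀPA = [0.9000 -1.0246]
A−BK = [-0.7000 1.0738; 3.3000 -5.0492]
AᵀP(A−BK) = [9.4375 -14.2750; -14.2750 21.6515]
P' = Q + AᵀP(A−BK) = [22.4375 -15.2750; -15.2750 21.9015]
tr(P') = 44.3390

44.3390


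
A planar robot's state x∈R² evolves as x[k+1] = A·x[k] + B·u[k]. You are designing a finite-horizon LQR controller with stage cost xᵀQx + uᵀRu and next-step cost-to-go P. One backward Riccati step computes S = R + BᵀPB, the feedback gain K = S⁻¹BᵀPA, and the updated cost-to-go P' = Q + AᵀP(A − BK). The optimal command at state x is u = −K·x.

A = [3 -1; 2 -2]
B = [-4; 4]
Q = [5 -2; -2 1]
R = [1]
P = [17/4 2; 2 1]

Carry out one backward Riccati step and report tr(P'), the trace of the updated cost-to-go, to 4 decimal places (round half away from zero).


16.4048

BᵀP = [-9.0000 -4.0000]
S = R + BᵀPB = [1] + [20.0000] = [21.0000]
BᵀPA = [-35.0000 17.0000]
K = S⁻¹·BᵀPA = [-1.6667 0.8095]
A−BK = [-3.6667 2.2381; 8.6667 -5.2381]
AᵀP(A−BK) = [7.9167 -4.4167; -4.4167 2.4881]
P' = Q + AᵀP(A−BK) = [12.9167 -6.4167; -6.4167 3.4881]
tr(P') = 16.4048


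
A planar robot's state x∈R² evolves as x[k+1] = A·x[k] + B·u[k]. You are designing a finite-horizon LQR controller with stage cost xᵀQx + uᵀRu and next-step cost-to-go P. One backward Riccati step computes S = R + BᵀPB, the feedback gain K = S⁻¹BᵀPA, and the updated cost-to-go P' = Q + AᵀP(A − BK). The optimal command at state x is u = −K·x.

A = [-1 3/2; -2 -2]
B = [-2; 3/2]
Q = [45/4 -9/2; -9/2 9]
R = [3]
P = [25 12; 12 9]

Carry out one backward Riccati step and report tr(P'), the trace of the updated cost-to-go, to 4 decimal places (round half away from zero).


80.4659

BᵀP = [-32.0000 -10.5000]
S = R + BᵀPB = [3] + [48.2500] = [51.2500]
BᵀPA = [53.0000 -27.0000]
K = S⁻¹·BᵀPA = [1.0341 -0.5268]
A−BK = [1.0683 0.4463; -3.5512 -1.2098]
AᵀP(A−BK) = [54.1902 14.4220; 14.4220 6.0256]
P' = Q + AᵀP(A−BK) = [65.4402 9.9220; 9.9220 15.0256]
tr(P') = 80.4659


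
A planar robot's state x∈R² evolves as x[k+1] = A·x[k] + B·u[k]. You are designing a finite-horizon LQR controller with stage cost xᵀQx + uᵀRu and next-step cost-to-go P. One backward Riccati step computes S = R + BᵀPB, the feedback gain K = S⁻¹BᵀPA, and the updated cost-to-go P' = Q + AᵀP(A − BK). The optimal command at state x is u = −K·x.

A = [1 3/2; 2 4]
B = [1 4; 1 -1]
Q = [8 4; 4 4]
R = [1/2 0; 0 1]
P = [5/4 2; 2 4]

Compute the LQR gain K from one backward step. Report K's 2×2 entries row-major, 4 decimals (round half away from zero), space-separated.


1.5548 3.0032 0.0129 -0.0581

BᵀP = [3.2500 6.0000; 3.0000 4.0000]
S = R + BᵀPB = [1/2 0; 0 1] + [9.2500 7.0000; 7.0000 8.0000] = [9.7500 7.0000; 7.0000 9.0000]
BᵀPA = [15.2500 28.8750; 11.0000 20.5000]
K = S⁻¹·BᵀPA = [1.5548 3.0032; 0.0129 -0.0581]
A−BK = [-0.6065 -1.2710; 0.4581 0.9387]
AᵀP(A−BK) = [1.3968 2.7145; 2.7145 5.2847]
P' = Q + AᵀP(A−BK) = [9.3968 6.7145; 6.7145 9.2847]
tr(P') = 18.6815


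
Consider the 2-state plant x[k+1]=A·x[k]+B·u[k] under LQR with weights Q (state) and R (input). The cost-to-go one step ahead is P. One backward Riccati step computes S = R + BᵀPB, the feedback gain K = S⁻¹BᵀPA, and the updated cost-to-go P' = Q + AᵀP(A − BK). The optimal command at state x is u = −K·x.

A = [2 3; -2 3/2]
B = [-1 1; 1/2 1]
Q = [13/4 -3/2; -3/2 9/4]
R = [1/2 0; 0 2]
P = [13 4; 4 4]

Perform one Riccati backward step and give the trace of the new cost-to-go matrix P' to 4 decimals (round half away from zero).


BᵀP = [-11.0000 -2.0000; 17.0000 8.0000]
S = R + BᵀPB = [1/2 0; 0 2] + [10.0000 -13.0000; -13.0000 25.0000] = [10.5000 -13.0000; -13.0000 27.0000]
BᵀPA = [-18.0000 -36.0000; 18.0000 63.0000]
K = S⁻¹·BᵀPA = [-2.2009 -1.3362; -0.3930 1.6900]
A−BK = [0.1921 -0.0262; -0.5066 0.4782]
AᵀP(A−BK) = [3.4585 -0.4716; -0.4716 7.4279]
P' = Q + AᵀP(A−BK) = [6.7085 -1.9716; -1.9716 9.6779]
tr(P') = 16.3865

16.3865


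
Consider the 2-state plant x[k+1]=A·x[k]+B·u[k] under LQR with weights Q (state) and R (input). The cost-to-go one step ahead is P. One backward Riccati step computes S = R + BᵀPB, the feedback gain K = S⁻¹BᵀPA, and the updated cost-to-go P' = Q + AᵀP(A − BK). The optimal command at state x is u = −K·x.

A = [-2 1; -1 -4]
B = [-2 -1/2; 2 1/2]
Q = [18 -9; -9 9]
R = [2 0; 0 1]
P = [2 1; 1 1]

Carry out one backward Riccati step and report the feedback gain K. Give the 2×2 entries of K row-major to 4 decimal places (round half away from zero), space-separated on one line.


BᵀP = [-2.0000 0.0000; -0.5000 0.0000]
S = R + BᵀPB = [2 0; 0 1] + [4.0000 1.0000; 1.0000 0.2500] = [6.0000 1.0000; 1.0000 1.2500]
BᵀPA = [4.0000 -2.0000; 1.0000 -0.5000]
K = S⁻¹·BᵀPA = [0.6154 -0.3077; 0.3077 -0.1538]
A−BK = [-0.6154 0.3077; -2.3846 -3.3077]
AᵀP(A−BK) = [10.2308 8.3846; 8.3846 9.3077]
P' = Q + AᵀP(A−BK) = [28.2308 -0.6154; -0.6154 18.3077]
tr(P') = 46.5385

0.6154 -0.3077 0.3077 -0.1538


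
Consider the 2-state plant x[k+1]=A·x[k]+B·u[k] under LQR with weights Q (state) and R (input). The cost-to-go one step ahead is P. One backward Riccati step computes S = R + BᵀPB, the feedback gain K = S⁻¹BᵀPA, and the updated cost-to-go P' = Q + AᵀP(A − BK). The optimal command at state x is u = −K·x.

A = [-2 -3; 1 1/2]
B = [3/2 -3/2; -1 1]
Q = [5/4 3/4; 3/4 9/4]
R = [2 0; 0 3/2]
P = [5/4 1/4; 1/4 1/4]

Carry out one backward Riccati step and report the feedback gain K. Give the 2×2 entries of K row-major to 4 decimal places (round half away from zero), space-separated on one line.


-0.4225 -0.6507 0.5634 0.8676

BᵀP = [1.6250 0.1250; -1.6250 -0.1250]
S = R + BᵀPB = [2 0; 0 3/2] + [2.3125 -2.3125; -2.3125 2.3125] = [4.3125 -2.3125; -2.3125 3.8125]
BᵀPA = [-3.1250 -4.8125; 3.1250 4.8125]
K = S⁻¹·BᵀPA = [-0.4225 -0.6507; 0.5634 0.8676]
A−BK = [-0.5211 -0.7225; 0.0141 -1.0183]
AᵀP(A−BK) = [1.1690 1.8803; 1.8803 3.2556]
P' = Q + AᵀP(A−BK) = [2.4190 2.6303; 2.6303 5.5056]
tr(P') = 7.9246


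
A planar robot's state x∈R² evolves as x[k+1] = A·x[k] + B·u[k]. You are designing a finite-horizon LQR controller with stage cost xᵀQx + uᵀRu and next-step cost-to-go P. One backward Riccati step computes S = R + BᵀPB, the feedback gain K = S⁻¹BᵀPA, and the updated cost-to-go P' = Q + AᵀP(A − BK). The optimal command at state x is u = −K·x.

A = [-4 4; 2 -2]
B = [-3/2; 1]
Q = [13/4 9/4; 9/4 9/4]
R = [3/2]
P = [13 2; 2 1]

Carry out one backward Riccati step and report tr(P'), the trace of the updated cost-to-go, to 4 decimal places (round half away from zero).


27.1699

BᵀP = [-17.5000 -2.0000]
S = R + BᵀPB = [3/2] + [24.2500] = [25.7500]
BᵀPA = [66.0000 -66.0000]
K = S⁻¹·BᵀPA = [2.5631 -2.5631]
A−BK = [-0.1553 0.1553; -0.5631 0.5631]
AᵀP(A−BK) = [10.8350 -10.8350; -10.8350 10.8350]
P' = Q + AᵀP(A−BK) = [14.0850 -8.5850; -8.5850 13.0850]
tr(P') = 27.1699


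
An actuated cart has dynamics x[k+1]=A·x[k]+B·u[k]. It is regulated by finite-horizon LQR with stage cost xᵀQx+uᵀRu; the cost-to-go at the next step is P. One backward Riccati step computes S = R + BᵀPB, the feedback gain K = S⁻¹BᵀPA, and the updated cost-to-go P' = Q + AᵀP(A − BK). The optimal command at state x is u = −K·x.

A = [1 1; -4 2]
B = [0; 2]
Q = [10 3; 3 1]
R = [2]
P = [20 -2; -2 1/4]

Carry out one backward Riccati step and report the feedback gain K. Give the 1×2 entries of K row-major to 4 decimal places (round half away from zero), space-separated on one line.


BᵀP = [-4.0000 0.5000]
S = R + BᵀPB = [2] + [1.0000] = [3.0000]
BᵀPA = [-6.0000 -3.0000]
K = S⁻¹·BᵀPA = [-2.0000 -1.0000]
A−BK = [1.0000 1.0000; 0.0000 4.0000]
AᵀP(A−BK) = [28.0000 16.0000; 16.0000 10.0000]
P' = Q + AᵀP(A−BK) = [38.0000 19.0000; 19.0000 11.0000]
tr(P') = 49.0000

-2.0000 -1.0000


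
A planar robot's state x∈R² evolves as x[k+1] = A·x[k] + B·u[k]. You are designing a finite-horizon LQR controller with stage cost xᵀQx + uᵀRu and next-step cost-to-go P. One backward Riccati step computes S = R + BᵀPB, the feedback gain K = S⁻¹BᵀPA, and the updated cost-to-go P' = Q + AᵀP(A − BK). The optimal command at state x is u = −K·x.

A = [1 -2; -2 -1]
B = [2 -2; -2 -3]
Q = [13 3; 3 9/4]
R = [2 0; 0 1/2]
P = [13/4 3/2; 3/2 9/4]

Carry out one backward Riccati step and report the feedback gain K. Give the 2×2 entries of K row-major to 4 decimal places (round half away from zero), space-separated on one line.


BᵀP = [3.5000 -1.5000; -11.0000 -9.7500]
S = R + BᵀPB = [2 0; 0 1/2] + [10.0000 -2.5000; -2.5000 51.2500] = [12.0000 -2.5000; -2.5000 51.7500]
BᵀPA = [6.5000 -5.5000; 8.5000 31.7500]
K = S⁻¹·BᵀPA = [0.5817 -0.3339; 0.1924 0.5974]
A−BK = [0.2212 -0.1375; -0.2595 0.1244]
AᵀP(A−BK) = [0.8337 -0.4077; -0.4077 0.4463]
P' = Q + AᵀP(A−BK) = [13.8337 2.5923; 2.5923 2.6963]
tr(P') = 16.5300

0.5817 -0.3339 0.1924 0.5974


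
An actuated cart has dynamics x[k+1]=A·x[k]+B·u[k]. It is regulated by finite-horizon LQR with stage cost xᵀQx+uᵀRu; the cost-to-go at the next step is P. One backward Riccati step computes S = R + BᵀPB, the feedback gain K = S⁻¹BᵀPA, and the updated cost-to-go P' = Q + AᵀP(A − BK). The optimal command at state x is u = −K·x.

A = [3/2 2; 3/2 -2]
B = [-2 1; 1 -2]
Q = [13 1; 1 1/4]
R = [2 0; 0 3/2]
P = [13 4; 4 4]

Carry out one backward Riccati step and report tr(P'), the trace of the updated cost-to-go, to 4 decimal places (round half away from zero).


BᵀP = [-22.0000 -4.0000; 5.0000 -4.0000]
S = R + BᵀPB = [2 0; 0 3/2] + [40.0000 -14.0000; -14.0000 13.0000] = [42.0000 -14.0000; -14.0000 14.5000]
BᵀPA = [-39.0000 -36.0000; 1.5000 18.0000]
K = S⁻¹·BᵀPA = [-1.3184 -0.6538; -1.1695 0.6102]
A−BK = [0.0327 0.0823; 0.4794 -0.1259]
AᵀP(A−BK) = [6.5866 0.5884; 0.5884 1.4818]
P' = Q + AᵀP(A−BK) = [19.5866 1.5884; 1.5884 1.7318]
tr(P') = 21.3184

21.3184


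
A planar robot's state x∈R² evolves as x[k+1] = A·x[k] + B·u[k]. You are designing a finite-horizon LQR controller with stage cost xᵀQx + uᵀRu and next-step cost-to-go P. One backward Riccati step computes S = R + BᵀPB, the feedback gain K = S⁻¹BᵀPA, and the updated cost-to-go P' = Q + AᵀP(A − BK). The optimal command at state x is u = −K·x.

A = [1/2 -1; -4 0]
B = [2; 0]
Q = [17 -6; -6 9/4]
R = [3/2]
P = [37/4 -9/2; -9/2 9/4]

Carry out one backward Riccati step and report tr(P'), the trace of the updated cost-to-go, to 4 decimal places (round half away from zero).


22.7394

BᵀP = [18.5000 -9.0000]
S = R + BᵀPB = [3/2] + [37.0000] = [38.5000]
BᵀPA = [45.2500 -18.5000]
K = S⁻¹·BᵀPA = [1.1753 -0.4805]
A−BK = [-1.8506 -0.0390; -4.0000 0.0000]
AᵀP(A−BK) = [3.1291 -0.8815; -0.8815 0.3604]
P' = Q + AᵀP(A−BK) = [20.1291 -6.8815; -6.8815 2.6104]
tr(P') = 22.7394


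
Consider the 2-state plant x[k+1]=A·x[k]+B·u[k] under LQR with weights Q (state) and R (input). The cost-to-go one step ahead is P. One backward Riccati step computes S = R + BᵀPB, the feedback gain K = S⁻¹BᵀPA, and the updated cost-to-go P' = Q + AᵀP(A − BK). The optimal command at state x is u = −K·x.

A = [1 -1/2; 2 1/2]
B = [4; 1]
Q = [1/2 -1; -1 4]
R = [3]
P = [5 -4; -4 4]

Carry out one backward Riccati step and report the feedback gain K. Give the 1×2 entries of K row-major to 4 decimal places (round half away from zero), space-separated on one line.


-0.1455 -0.2545

BᵀP = [16.0000 -12.0000]
S = R + BᵀPB = [3] + [52.0000] = [55.0000]
BᵀPA = [-8.0000 -14.0000]
K = S⁻¹·BᵀPA = [-0.1455 -0.2545]
A−BK = [1.5818 0.5182; 2.1455 0.7545]
AᵀP(A−BK) = [3.8364 1.4636; 1.4636 0.6864]
P' = Q + AᵀP(A−BK) = [4.3364 0.4636; 0.4636 4.6864]
tr(P') = 9.0227


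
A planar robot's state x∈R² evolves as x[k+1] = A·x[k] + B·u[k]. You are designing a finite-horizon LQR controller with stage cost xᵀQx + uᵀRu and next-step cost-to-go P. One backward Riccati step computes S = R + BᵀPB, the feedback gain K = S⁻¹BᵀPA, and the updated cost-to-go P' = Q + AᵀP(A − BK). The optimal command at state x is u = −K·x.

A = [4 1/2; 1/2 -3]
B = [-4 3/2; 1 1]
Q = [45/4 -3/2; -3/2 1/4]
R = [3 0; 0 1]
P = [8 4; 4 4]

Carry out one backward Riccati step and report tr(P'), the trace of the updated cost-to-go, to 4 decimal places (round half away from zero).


18.6292

BᵀP = [-28.0000 -12.0000; 16.0000 10.0000]
S = R + BᵀPB = [3 0; 0 1] + [100.0000 -54.0000; -54.0000 34.0000] = [103.0000 -54.0000; -54.0000 35.0000]
BᵀPA = [-118.0000 22.0000; 69.0000 -22.0000]
K = S⁻¹·BᵀPA = [-0.5864 -0.6067; 1.0668 -1.5646]
A−BK = [0.0544 0.4202; 0.0196 -0.8287]
AᵀP(A−BK) = [2.2032 -0.6313; -0.6313 4.9260]
P' = Q + AᵀP(A−BK) = [13.4532 -2.1313; -2.1313 5.1760]
tr(P') = 18.6292


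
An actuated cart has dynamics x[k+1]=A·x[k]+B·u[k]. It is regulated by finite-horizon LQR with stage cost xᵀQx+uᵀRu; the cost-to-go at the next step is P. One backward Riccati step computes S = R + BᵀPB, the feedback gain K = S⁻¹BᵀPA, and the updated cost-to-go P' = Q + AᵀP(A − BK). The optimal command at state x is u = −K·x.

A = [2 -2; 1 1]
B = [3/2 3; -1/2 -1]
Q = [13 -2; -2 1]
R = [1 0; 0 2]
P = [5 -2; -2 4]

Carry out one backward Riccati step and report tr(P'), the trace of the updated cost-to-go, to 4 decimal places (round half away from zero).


21.7005

BᵀP = [8.5000 -5.0000; 17.0000 -10.0000]
S = R + BᵀPB = [1 0; 0 2] + [15.2500 30.5000; 30.5000 61.0000] = [16.2500 30.5000; 30.5000 63.0000]
BᵀPA = [12.0000 -22.0000; 24.0000 -44.0000]
K = S⁻¹·BᵀPA = [0.2567 -0.4706; 0.2567 -0.4706]
A−BK = [0.8449 0.1176; 1.3850 0.2941]
AᵀP(A−BK) = [6.7594 0.9412; 0.9412 0.9412]
P' = Q + AᵀP(A−BK) = [19.7594 -1.0588; -1.0588 1.9412]
tr(P') = 21.7005


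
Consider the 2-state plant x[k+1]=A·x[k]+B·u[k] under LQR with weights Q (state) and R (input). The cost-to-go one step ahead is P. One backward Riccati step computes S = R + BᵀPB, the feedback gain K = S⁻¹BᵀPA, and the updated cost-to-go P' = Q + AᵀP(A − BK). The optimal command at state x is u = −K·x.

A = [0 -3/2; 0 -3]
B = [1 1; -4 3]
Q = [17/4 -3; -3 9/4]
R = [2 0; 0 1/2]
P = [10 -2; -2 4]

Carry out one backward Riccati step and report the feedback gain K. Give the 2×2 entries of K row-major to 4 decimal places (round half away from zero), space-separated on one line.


0.0000 -0.1941 0.0000 -1.2460

BᵀP = [18.0000 -18.0000; 4.0000 10.0000]
S = R + BᵀPB = [2 0; 0 1/2] + [90.0000 -36.0000; -36.0000 34.0000] = [92.0000 -36.0000; -36.0000 34.5000]
BᵀPA = [0.0000 27.0000; 0.0000 -36.0000]
K = S⁻¹·BᵀPA = [0.0000 -0.1941; 0.0000 -1.2460]
A−BK = [0.0000 -0.0599; 0.0000 -0.0383]
AᵀP(A−BK) = [0.0000 0.0000; 0.0000 0.8842]
P' = Q + AᵀP(A−BK) = [4.2500 -3.0000; -3.0000 3.1342]
tr(P') = 7.3842


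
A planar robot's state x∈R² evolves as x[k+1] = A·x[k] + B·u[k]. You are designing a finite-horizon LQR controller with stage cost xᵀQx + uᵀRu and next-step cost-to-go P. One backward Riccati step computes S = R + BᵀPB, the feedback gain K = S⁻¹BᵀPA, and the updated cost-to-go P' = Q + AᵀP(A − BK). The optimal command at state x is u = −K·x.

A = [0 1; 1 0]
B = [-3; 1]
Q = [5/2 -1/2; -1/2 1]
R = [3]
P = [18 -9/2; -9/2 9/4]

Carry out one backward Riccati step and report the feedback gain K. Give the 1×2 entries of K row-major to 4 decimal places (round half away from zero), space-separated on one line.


0.0811 -0.3012

BᵀP = [-58.5000 15.7500]
S = R + BᵀPB = [3] + [191.2500] = [194.2500]
BᵀPA = [15.7500 -58.5000]
K = S⁻¹·BᵀPA = [0.0811 -0.3012]
A−BK = [0.2432 0.0965; 0.9189 0.3012]
AᵀP(A−BK) = [0.9730 0.2432; 0.2432 0.3822]
P' = Q + AᵀP(A−BK) = [3.4730 -0.2568; -0.2568 1.3822]
tr(P') = 4.8552


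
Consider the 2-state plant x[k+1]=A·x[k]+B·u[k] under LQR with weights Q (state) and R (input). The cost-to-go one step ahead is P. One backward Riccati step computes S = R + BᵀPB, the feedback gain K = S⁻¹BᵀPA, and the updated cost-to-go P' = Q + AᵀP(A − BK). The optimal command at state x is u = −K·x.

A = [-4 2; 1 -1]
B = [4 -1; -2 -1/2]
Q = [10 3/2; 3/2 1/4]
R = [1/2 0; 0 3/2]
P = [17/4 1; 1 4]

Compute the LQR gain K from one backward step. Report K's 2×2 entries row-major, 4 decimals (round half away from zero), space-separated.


BᵀP = [15.0000 -4.0000; -4.7500 -3.0000]
S = R + BᵀPB = [1/2 0; 0 3/2] + [68.0000 -13.0000; -13.0000 6.2500] = [68.5000 -13.0000; -13.0000 7.7500]
BᵀPA = [-64.0000 34.0000; 16.0000 -6.5000]
K = S⁻¹·BᵀPA = [-0.7959 0.4946; 0.7295 -0.0090]
A−BK = [-0.0870 0.0124; -0.2269 -0.0152]
AᵀP(A−BK) = [1.3927 -0.1990; -0.1990 0.1237]
P' = Q + AᵀP(A−BK) = [11.3927 1.3010; 1.3010 0.3737]
tr(P') = 11.7664

-0.7959 0.4946 0.7295 -0.0090


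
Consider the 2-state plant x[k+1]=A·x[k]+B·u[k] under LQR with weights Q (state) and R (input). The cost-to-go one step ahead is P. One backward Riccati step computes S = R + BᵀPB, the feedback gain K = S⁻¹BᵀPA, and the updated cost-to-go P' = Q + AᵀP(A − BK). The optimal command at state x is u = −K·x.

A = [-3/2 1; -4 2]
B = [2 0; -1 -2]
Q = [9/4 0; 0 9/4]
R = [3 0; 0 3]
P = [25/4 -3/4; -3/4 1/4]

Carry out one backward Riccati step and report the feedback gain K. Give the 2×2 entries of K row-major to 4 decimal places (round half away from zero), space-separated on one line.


-0.4490 0.3304 0.3304 -0.1641

BᵀP = [13.2500 -1.7500; 1.5000 -0.5000]
S = R + BᵀPB = [3 0; 0 3] + [28.2500 3.5000; 3.5000 1.0000] = [31.2500 3.5000; 3.5000 4.0000]
BᵀPA = [-12.8750 9.7500; -0.2500 0.5000]
K = S⁻¹·BᵀPA = [-0.4490 0.3304; 0.3304 -0.1641]
A−BK = [-0.6020 0.3392; -3.7882 2.0022]
AᵀP(A−BK) = [3.3642 -1.9124; -1.9124 1.1109]
P' = Q + AᵀP(A−BK) = [5.6142 -1.9124; -1.9124 3.3609]
tr(P') = 8.9751


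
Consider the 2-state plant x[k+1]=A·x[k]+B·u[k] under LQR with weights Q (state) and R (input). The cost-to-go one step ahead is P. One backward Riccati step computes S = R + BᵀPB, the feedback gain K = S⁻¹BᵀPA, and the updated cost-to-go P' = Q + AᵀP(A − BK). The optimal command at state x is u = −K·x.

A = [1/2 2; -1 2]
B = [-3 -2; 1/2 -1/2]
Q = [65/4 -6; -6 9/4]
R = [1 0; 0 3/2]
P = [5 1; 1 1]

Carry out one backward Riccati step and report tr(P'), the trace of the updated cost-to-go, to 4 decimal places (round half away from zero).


BᵀP = [-14.5000 -2.5000; -10.5000 -2.5000]
S = R + BᵀPB = [1 0; 0 3/2] + [42.2500 30.2500; 30.2500 22.2500] = [43.2500 30.2500; 30.2500 23.7500]
BᵀPA = [-4.7500 -34.0000; -2.7500 -26.0000]
K = S⁻¹·BᵀPA = [-0.2642 -0.1873; 0.2207 -0.8562]
A−BK = [0.1488 -0.2742; -0.7575 1.6656]
AᵀP(A−BK) = [0.6020 -1.2441; -1.2441 3.3712]
P' = Q + AᵀP(A−BK) = [16.8520 -7.2441; -7.2441 5.6212]
tr(P') = 22.4732

22.4732


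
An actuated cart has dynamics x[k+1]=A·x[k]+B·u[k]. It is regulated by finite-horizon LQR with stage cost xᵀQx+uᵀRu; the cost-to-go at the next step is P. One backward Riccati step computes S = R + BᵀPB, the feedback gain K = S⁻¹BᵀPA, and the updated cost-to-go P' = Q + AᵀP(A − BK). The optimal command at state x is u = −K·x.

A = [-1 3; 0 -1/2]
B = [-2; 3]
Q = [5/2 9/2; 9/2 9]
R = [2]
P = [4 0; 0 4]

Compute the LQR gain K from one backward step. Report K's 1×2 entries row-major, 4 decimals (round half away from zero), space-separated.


BᵀP = [-8.0000 12.0000]
S = R + BᵀPB = [2] + [52.0000] = [54.0000]
BᵀPA = [8.0000 -30.0000]
K = S⁻¹·BᵀPA = [0.1481 -0.5556]
A−BK = [-0.7037 1.8889; -0.4444 1.1667]
AᵀP(A−BK) = [2.8148 -7.5556; -7.5556 20.3333]
P' = Q + AᵀP(A−BK) = [5.3148 -3.0556; -3.0556 29.3333]
tr(P') = 34.6481

0.1481 -0.5556


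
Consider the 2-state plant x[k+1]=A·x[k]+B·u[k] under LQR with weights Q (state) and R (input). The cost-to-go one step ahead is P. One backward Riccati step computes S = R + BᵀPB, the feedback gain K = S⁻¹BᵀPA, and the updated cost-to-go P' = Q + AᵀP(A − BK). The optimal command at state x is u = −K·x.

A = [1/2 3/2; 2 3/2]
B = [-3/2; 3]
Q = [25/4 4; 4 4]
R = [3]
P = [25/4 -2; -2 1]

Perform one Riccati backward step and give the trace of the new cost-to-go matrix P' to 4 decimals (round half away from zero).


14.2149

BᵀP = [-15.3750 6.0000]
S = R + BᵀPB = [3] + [41.0625] = [44.0625]
BᵀPA = [4.3125 -14.0625]
K = S⁻¹·BᵀPA = [0.0979 -0.3191]
A−BK = [0.6468 1.0213; 1.7064 2.4574]
AᵀP(A−BK) = [1.1404 1.5638; 1.5638 2.8245]
P' = Q + AᵀP(A−BK) = [7.3904 5.5638; 5.5638 6.8245]
tr(P') = 14.2149


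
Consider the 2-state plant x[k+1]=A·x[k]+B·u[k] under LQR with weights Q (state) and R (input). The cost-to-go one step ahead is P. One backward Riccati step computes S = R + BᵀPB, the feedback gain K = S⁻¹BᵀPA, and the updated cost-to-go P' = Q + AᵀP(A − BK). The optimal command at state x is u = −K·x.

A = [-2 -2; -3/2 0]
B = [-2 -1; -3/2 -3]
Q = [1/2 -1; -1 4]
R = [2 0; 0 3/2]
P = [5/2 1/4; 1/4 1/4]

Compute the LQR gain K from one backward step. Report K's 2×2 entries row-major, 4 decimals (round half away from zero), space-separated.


0.6554 0.6961 0.3557 0.1202

BᵀP = [-5.3750 -0.8750; -3.2500 -1.0000]
S = R + BᵀPB = [2 0; 0 3/2] + [12.0625 8.0000; 8.0000 6.2500] = [14.0625 8.0000; 8.0000 7.7500]
BᵀPA = [12.0625 10.7500; 8.0000 6.5000]
K = S⁻¹·BᵀPA = [0.6554 0.6961; 0.3557 0.1202]
A−BK = [-0.3334 -0.4877; 0.5502 1.4047]
AᵀP(A−BK) = [1.3109 1.3922; 1.3922 1.7360]
P' = Q + AᵀP(A−BK) = [1.8109 0.3922; 0.3922 5.7360]
tr(P') = 7.5469


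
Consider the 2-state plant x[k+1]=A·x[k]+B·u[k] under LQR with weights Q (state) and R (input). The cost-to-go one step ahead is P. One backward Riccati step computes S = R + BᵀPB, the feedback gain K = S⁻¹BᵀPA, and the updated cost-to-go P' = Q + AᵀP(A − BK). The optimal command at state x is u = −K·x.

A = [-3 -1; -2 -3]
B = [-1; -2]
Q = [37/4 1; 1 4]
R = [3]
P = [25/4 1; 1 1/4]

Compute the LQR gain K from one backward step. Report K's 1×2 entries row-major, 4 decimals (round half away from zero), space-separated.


1.9474 0.8947

BᵀP = [-8.2500 -1.5000]
S = R + BᵀPB = [3] + [11.2500] = [14.2500]
BᵀPA = [27.7500 12.7500]
K = S⁻¹·BᵀPA = [1.9474 0.8947]
A−BK = [-1.0526 -0.1053; 1.8947 -1.2105]
AᵀP(A−BK) = [15.2105 6.4211; 6.4211 3.0921]
P' = Q + AᵀP(A−BK) = [24.4605 7.4211; 7.4211 7.0921]
tr(P') = 31.5526


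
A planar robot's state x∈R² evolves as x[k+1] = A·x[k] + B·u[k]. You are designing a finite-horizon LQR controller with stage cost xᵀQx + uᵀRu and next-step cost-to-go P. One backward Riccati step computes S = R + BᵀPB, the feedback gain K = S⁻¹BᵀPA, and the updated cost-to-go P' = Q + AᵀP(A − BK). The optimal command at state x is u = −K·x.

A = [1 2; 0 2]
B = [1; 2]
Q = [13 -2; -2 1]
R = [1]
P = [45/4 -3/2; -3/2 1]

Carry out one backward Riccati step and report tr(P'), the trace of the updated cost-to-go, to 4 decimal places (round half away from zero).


BᵀP = [8.2500 0.5000]
S = R + BᵀPB = [1] + [9.2500] = [10.2500]
BᵀPA = [8.2500 17.5000]
K = S⁻¹·BᵀPA = [0.8049 1.7073]
A−BK = [0.1951 0.2927; -1.6098 -1.4146]
AᵀP(A−BK) = [4.6098 5.4146; 5.4146 7.1220]
P' = Q + AᵀP(A−BK) = [17.6098 3.4146; 3.4146 8.1220]
tr(P') = 25.7317

25.7317


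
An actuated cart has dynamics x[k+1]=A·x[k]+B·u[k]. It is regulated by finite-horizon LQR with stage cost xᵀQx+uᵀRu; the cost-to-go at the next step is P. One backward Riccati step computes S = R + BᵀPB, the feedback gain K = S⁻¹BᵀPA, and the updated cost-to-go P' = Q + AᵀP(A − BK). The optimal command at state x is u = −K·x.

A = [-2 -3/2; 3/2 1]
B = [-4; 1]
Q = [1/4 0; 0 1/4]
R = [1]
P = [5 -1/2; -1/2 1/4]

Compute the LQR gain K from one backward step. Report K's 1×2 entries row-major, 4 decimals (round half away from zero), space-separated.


BᵀP = [-20.5000 2.2500]
S = R + BᵀPB = [1] + [84.2500] = [85.2500]
BᵀPA = [44.3750 33.0000]
K = S⁻¹·BᵀPA = [0.5205 0.3871]
A−BK = [0.0821 0.0484; 0.9795 0.6129]
AᵀP(A−BK) = [0.4641 0.3226; 0.3226 0.2258]
P' = Q + AᵀP(A−BK) = [0.7141 0.3226; 0.3226 0.4758]
tr(P') = 1.1899

0.5205 0.3871


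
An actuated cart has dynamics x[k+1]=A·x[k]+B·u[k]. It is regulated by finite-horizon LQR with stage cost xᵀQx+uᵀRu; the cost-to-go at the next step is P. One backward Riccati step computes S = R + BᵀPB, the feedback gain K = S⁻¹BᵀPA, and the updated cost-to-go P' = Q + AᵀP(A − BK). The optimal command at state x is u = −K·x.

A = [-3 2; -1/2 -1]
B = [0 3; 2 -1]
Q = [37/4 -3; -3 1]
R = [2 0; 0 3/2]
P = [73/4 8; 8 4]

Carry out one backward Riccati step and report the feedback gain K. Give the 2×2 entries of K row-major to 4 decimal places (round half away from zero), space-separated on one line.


BᵀP = [16.0000 8.0000; 46.7500 20.0000]
S = R + BᵀPB = [2 0; 0 3/2] + [16.0000 40.0000; 40.0000 120.2500] = [18.0000 40.0000; 40.0000 121.7500]
BᵀPA = [-52.0000 24.0000; -150.2500 73.5000]
K = S⁻¹·BᵀPA = [-0.5427 -0.0304; -1.0558 0.6137]
A−BK = [0.1674 0.1589; -0.4704 -0.3254]
AᵀP(A−BK) = [2.3977 -0.8749; -0.8749 0.6238]
P' = Q + AᵀP(A−BK) = [11.6477 -3.8749; -3.8749 1.6238]
tr(P') = 13.2716

-0.5427 -0.0304 -1.0558 0.6137


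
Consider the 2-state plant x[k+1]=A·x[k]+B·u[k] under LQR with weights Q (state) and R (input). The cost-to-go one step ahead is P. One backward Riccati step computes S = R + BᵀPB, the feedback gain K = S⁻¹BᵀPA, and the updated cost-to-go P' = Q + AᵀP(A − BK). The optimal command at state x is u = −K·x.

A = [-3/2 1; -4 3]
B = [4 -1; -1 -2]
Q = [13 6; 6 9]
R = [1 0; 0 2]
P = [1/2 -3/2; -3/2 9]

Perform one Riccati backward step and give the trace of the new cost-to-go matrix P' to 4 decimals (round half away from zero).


BᵀP = [3.5000 -15.0000; 2.5000 -16.5000]
S = R + BᵀPB = [1 0; 0 2] + [29.0000 26.5000; 26.5000 30.5000] = [30.0000 26.5000; 26.5000 32.5000]
BᵀPA = [54.7500 -41.5000; 62.2500 -47.0000]
K = S⁻¹·BᵀPA = [0.4757 -0.3786; 1.5275 -1.1375]
A−BK = [-1.8753 1.3767; -0.4693 0.3465]
AᵀP(A−BK) = [5.9931 -4.4656; -4.4656 3.3281]
P' = Q + AᵀP(A−BK) = [18.9931 1.5344; 1.5344 12.3281]
tr(P') = 31.3213

31.3213


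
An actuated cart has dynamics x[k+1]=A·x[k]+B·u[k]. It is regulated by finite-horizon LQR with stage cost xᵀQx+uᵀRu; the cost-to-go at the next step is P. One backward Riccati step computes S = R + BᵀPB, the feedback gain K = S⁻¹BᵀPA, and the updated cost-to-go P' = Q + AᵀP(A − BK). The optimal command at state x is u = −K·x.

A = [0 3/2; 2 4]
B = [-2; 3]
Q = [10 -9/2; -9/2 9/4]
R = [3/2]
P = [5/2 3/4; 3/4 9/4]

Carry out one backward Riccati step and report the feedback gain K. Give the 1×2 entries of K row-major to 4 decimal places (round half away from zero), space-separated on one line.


0.4615 0.7418

BᵀP = [-2.7500 5.2500]
S = R + BᵀPB = [3/2] + [21.2500] = [22.7500]
BᵀPA = [10.5000 16.8750]
K = S⁻¹·BᵀPA = [0.4615 0.7418]
A−BK = [0.9231 2.9835; 0.6154 1.7747]
AᵀP(A−BK) = [4.1538 12.4615; 12.4615 38.1078]
P' = Q + AᵀP(A−BK) = [14.1538 7.9615; 7.9615 40.3578]
tr(P') = 54.5117


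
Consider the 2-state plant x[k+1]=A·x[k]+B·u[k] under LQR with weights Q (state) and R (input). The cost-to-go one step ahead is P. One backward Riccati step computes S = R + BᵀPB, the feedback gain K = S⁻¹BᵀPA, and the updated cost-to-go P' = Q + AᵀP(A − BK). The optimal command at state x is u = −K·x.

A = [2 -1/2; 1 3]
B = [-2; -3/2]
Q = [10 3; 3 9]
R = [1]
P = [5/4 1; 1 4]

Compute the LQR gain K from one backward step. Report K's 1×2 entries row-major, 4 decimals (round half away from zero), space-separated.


BᵀP = [-4.0000 -8.0000]
S = R + BᵀPB = [1] + [20.0000] = [21.0000]
BᵀPA = [-16.0000 -22.0000]
K = S⁻¹·BᵀPA = [-0.7619 -1.0476]
A−BK = [0.4762 -2.5952; -0.1429 1.4286]
AᵀP(A−BK) = [0.8095 -0.5119; -0.5119 10.2649]
P' = Q + AᵀP(A−BK) = [10.8095 2.4881; 2.4881 19.2649]
tr(P') = 30.0744

-0.7619 -1.0476


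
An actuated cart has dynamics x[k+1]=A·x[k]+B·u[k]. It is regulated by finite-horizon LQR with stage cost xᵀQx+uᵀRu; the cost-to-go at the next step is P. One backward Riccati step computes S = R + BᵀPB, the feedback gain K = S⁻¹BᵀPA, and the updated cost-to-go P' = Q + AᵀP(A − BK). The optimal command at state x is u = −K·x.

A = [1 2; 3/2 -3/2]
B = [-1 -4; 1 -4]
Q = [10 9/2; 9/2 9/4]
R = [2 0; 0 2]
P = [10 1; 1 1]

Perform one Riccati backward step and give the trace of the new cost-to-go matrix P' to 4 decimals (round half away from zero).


16.1188

BᵀP = [-9.0000 0.0000; -44.0000 -8.0000]
S = R + BᵀPB = [2 0; 0 2] + [9.0000 36.0000; 36.0000 208.0000] = [11.0000 36.0000; 36.0000 210.0000]
BᵀPA = [-9.0000 -18.0000; -56.0000 -76.0000]
K = S⁻¹·BᵀPA = [0.1243 -1.0296; -0.2880 -0.1854]
A−BK = [-0.0276 0.2288; 0.2239 -1.2120]
AᵀP(A−BK) = [0.2421 -0.3989; -0.3989 3.6267]
P' = Q + AᵀP(A−BK) = [10.2421 4.1011; 4.1011 5.8767]
tr(P') = 16.1188


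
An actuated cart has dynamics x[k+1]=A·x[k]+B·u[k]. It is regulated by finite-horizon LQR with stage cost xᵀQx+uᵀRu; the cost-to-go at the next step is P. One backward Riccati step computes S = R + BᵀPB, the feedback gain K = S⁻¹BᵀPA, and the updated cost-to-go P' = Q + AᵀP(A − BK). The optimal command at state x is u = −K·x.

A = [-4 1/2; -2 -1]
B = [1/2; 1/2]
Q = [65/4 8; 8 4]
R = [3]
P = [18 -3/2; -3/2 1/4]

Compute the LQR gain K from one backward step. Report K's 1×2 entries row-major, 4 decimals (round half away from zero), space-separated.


BᵀP = [8.2500 -0.6250]
S = R + BᵀPB = [3] + [3.8125] = [6.8125]
BᵀPA = [-31.7500 4.7500]
K = S⁻¹·BᵀPA = [-4.6606 0.6972]
A−BK = [-1.6697 0.1514; 0.3303 -1.3486]
AᵀP(A−BK) = [117.0275 -17.8624; -17.8624 2.9381]
P' = Q + AᵀP(A−BK) = [133.2775 -9.8624; -9.8624 6.9381]
tr(P') = 140.2156

-4.6606 0.6972


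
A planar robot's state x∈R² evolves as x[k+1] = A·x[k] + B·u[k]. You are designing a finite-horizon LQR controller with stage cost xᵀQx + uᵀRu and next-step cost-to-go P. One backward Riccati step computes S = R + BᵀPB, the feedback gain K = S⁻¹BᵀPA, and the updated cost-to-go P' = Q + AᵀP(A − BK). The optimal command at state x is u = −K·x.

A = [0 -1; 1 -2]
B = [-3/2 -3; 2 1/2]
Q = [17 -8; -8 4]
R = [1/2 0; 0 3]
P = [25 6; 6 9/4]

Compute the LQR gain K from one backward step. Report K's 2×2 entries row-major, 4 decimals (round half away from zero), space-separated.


0.4066 -0.7822 -0.2235 0.7780

BᵀP = [-25.5000 -4.5000; -72.0000 -16.8750]
S = R + BᵀPB = [1/2 0; 0 3] + [29.2500 74.2500; 74.2500 207.5625] = [29.7500 74.2500; 74.2500 210.5625]
BᵀPA = [-4.5000 34.5000; -16.8750 105.7500]
K = S⁻¹·BᵀPA = [0.4066 -0.7822; -0.2235 0.7780]
A−BK = [-0.0607 0.1609; 0.2985 -0.8247]
AᵀP(A−BK) = [0.3078 -0.8904; -0.8904 2.7071]
P' = Q + AᵀP(A−BK) = [17.3078 -8.8904; -8.8904 6.7071]
tr(P') = 24.0149
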